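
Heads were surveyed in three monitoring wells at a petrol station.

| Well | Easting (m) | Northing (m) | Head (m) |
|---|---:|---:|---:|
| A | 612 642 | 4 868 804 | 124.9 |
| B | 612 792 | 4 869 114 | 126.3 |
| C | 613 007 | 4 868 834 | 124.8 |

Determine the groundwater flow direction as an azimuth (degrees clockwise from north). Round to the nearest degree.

With h = a·x + b·y + c and A as origin, the differences give:
  150·a + 310·b = +1.4
  365·a + 30·b = -0.1
Eliminate b (×30 and ×310, subtract): -108650·a = 73.00 → a = ∂h/∂x = -0.0006719
Back-substitute: b = ∂h/∂y = +0.004841.
Flow direction (−∇h) has components (+0.0006719 E, -0.004841 N).
Azimuth = atan2(E, N) = atan2(+0.0006719, -0.004841) = 172.1° ≈ 172°.

172°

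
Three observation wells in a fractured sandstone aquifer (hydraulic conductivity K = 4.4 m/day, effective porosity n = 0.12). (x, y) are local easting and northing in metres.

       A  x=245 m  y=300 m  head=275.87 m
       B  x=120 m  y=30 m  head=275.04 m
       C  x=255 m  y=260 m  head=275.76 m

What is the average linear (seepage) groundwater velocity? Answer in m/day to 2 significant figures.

With h = a·x + b·y + c and A as origin, the differences give:
  (-125)·a + (-270)·b = -0.83
  10·a + (-40)·b = -0.11
Eliminate b (×(-40) and ×(-270), subtract): 7700·a = 3.500 → a = ∂h/∂x = +0.0004545
Back-substitute: b = ∂h/∂y = +0.002864.
|∇h| = √(0.0004545² + 0.002864²) = 0.0029
Seepage velocity v = K·i/n = 4.4 × 0.0029 / 0.12 = 0.1063 m/day.

0.11 m/day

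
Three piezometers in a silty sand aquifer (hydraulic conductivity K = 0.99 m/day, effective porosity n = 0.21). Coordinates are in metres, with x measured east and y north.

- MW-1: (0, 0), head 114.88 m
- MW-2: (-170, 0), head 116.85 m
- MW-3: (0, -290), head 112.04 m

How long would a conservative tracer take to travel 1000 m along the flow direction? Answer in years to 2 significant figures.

∂h/∂x = (116.85 − 114.88) / (-170 − 0) = -0.01159
∂h/∂y = (112.04 − 114.88) / (-290 − 0) = +0.009793
|∇h| = √(-0.01159² + 0.009793²) = 0.01517
Seepage velocity v = K·i/n = 0.99 × 0.01517 / 0.21 = 0.07152 m/day.
t = 1000 / 0.07152 = 1.398e+04 days = 38.3 years.

38 years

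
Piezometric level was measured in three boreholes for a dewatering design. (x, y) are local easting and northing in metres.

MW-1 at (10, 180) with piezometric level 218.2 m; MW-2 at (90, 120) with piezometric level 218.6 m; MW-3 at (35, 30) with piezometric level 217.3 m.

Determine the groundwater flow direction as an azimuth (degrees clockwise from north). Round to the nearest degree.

234°

Three-point gradient (reference MW-1): Δ to MW-2 = (80, -60, +0.4), Δ to MW-3 = (25, -150, -0.9).
∂h/∂x = +0.01086, ∂h/∂y = +0.007810 (det = -10500).
Flow direction (−∇h) has components (-0.01086 E, -0.007810 N).
Azimuth = atan2(E, N) = atan2(-0.01086, -0.007810) = 234.3° ≈ 234°.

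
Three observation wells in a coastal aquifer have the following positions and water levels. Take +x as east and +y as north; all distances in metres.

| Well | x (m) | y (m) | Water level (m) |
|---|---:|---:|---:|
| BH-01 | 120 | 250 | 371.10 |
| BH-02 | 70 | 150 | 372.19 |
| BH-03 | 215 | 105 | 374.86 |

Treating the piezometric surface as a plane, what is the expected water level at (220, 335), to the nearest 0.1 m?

Differences from BH-01: to BH-02 (Δx, Δy, Δh) = (-50, -100, +1.09); to BH-03 = (95, -145, +3.76).
Solve a·Δx + b·Δy = Δh: det = (-50)·(-145) − 95·(-100) = 16750.
∂h/∂x = [(+1.09)·(-145) − (+3.76)·(-100)] / 16750 = +0.01301
∂h/∂y = [(-50)·(+3.76) − 95·(+1.09)] / 16750 = -0.01741
h(220, 335) = 371.10 + (+0.01301)·(100) + (-0.01741)·(85) = 371.10 +1.301 -1.480 = 370.922 m.

370.9 m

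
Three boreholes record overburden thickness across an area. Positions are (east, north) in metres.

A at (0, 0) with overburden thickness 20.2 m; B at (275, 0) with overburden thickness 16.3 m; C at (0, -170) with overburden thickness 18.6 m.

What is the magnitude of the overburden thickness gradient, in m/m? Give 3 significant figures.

∂d/∂x = (16.3 − 20.2) / (275 − 0) = -0.01418
∂d/∂y = (18.6 − 20.2) / (-170 − 0) = +0.009412
|∇f| = √(-0.01418² + 0.009412²) = 0.01702 m/m

0.0170 m/m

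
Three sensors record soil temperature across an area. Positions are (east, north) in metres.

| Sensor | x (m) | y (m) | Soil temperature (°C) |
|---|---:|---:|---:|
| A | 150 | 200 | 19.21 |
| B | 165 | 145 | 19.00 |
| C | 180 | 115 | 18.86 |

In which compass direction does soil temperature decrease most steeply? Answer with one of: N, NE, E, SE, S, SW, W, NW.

SE

Taking A as reference: B−A = (15, -55, -0.21); C−A = (30, -85, -0.35).
Solve a·Δx + b·Δy = ΔT: det = 15·(-85) − 30·(-55) = 375.
∂T/∂x = [(-0.21)·(-85) − (-0.35)·(-55)] / 375 = -0.003733
∂T/∂y = [15·(-0.35) − 30·(-0.21)] / 375 = +0.002800
Steepest decrease is along −∇f = (+0.003733 E, -0.002800 N) → southeast.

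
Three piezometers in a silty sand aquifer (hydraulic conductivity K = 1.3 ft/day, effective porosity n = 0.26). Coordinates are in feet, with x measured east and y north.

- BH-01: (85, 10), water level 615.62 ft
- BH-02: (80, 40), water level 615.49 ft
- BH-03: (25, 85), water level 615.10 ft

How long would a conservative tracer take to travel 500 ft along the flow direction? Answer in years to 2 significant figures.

Taking BH-01 as reference: BH-02−BH-01 = (-5, 30, -0.13); BH-03−BH-01 = (-60, 75, -0.52).
Determinant of the coordinate differences = (-5)·75 − (-60)·30 = 1425.
∂h/∂x = [(-0.13)·75 − (-0.52)·30] / 1425 = +0.004105
∂h/∂y = [(-5)·(-0.52) − (-60)·(-0.13)] / 1425 = -0.003649
|∇h| = √(0.004105² + -0.003649²) = 0.005492
Seepage velocity v = K·i/n = 1.3 × 0.005492 / 0.26 = 0.02746 ft/day.
t = 500 / 0.02746 = 1.821e+04 days = 49.9 years.

50 years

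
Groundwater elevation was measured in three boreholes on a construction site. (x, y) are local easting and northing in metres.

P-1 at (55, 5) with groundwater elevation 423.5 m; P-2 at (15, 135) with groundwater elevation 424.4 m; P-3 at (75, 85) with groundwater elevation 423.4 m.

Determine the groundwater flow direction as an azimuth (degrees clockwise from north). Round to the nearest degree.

With h = a·x + b·y + c and P-1 as origin, the differences give:
  (-40)·a + 130·b = +0.9
  20·a + 80·b = -0.1
Eliminate b (×80 and ×130, subtract): -5800·a = 85.00 → a = ∂h/∂x = -0.01466
Back-substitute: b = ∂h/∂y = +0.002414.
Flow direction (−∇h) has components (+0.01466 E, -0.002414 N).
Azimuth = atan2(E, N) = atan2(+0.01466, -0.002414) = 99.4° ≈ 099°.

099°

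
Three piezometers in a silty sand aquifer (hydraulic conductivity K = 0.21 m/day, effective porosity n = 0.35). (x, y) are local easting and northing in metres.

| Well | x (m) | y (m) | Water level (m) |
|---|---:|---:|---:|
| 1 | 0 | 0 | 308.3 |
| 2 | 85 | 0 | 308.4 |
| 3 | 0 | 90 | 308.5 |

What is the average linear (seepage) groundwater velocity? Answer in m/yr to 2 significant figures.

∂h/∂x = (308.4 − 308.3) / (85 − 0) = +0.001176
∂h/∂y = (308.5 − 308.3) / (90 − 0) = +0.002222
|∇h| = √(0.001176² + 0.002222²) = 0.002514
Seepage velocity v = K·i/n = 0.21 × 0.002514 / 0.35 = 0.001508 m/day = 0.5508 m/yr.

0.55 m/yr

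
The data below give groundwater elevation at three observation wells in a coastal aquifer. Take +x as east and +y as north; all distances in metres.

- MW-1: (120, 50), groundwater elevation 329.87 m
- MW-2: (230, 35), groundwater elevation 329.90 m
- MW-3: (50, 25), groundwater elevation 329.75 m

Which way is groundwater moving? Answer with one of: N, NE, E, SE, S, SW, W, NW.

S

Taking MW-1 as reference: MW-2−MW-1 = (110, -15, +0.03); MW-3−MW-1 = (-70, -25, -0.12).
Determinant of the coordinate differences = 110·(-25) − (-70)·(-15) = -3800.
∂h/∂x = [(+0.03)·(-25) − (-0.12)·(-15)] / -3800 = +0.0006711
∂h/∂y = [110·(-0.12) − (-70)·(+0.03)] / -3800 = +0.002921
Flow = −∇h = (-0.0006711 east, -0.002921 north), which points south.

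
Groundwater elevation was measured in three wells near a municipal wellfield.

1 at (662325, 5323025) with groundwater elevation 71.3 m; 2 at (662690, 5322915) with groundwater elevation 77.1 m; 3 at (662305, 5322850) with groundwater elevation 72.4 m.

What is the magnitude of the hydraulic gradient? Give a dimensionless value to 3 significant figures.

Differences from 1: to 2 (Δx, Δy, Δh) = (365, -110, +5.8); to 3 = (-20, -175, +1.1).
Determinant of the coordinate differences = 365·(-175) − (-20)·(-110) = -66075.
∂h/∂x = [(+5.8)·(-175) − (+1.1)·(-110)] / -66075 = +0.01353
∂h/∂y = [365·(+1.1) − (-20)·(+5.8)] / -66075 = -0.007832
|∇h| = √(0.01353² + -0.007832²) = 0.01563

0.0156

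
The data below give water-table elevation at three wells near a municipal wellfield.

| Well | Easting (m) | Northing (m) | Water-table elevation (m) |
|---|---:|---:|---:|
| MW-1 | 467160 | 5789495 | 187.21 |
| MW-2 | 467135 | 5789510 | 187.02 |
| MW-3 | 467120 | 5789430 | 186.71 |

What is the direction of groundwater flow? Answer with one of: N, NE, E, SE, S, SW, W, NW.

Three-point gradient (reference MW-1): Δ to MW-2 = (-25, 15, -0.19), Δ to MW-3 = (-40, -65, -0.50).
∂h/∂x = +0.008921, ∂h/∂y = +0.002202 (det = 2225).
Flow = −∇h = (-0.008921 east, -0.002202 north), which points west.

W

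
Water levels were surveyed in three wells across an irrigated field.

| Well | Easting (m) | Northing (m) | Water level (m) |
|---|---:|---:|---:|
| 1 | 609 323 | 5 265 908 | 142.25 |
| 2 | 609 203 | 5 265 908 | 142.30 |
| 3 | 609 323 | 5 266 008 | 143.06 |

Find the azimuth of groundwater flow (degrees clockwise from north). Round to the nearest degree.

∂h/∂x = (142.30 − 142.25) / (609203 − 609323) = -0.0004167
∂h/∂y = (143.06 − 142.25) / (5266008 − 5265908) = +0.008100
Flow direction (−∇h) has components (+0.0004167 E, -0.008100 N).
Azimuth = atan2(E, N) = atan2(+0.0004167, -0.008100) = 177.1° ≈ 177°.

177°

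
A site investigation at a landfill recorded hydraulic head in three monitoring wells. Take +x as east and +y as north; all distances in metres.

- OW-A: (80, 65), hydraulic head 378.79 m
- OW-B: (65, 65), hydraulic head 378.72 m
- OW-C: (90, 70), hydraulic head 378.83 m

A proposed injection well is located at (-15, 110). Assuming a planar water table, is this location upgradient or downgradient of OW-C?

Taking OW-A as reference: OW-B−OW-A = (-15, 0, -0.07); OW-C−OW-A = (10, 5, +0.04).
Solve a·Δx + b·Δy = Δh: det = (-15)·5 − 10·0 = -75.
∂h/∂x = [(-0.07)·5 − (+0.04)·0] / -75 = +0.004667
∂h/∂y = [(-15)·(+0.04) − 10·(-0.07)] / -75 = -0.001333
Head at (-15, 110) = 378.79 + (+0.004667)·(-95) + (-0.001333)·(45) = 378.29 m.
That is lower than the 378.83 m at OW-C, so the point is downgradient.

downgradient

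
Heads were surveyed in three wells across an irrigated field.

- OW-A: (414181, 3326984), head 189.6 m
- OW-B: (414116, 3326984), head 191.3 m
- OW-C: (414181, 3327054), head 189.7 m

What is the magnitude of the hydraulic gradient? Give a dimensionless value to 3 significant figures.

∂h/∂x = (191.3 − 189.6) / (414116 − 414181) = -0.02615
∂h/∂y = (189.7 − 189.6) / (3327054 − 3326984) = +0.001429
|∇h| = √(-0.02615² + 0.001429²) = 0.02619

0.0262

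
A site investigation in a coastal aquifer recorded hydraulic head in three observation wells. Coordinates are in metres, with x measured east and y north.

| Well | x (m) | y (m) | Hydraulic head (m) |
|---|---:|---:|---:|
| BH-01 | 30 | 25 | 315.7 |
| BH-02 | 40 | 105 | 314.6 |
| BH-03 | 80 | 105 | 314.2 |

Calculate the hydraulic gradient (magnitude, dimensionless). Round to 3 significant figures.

0.0160

Taking BH-01 as reference: BH-02−BH-01 = (10, 80, -1.1); BH-03−BH-01 = (50, 80, -1.5).
Determinant of the coordinate differences = 10·80 − 50·80 = -3200.
∂h/∂x = [(-1.1)·80 − (-1.5)·80] / -3200 = -0.01000
∂h/∂y = [10·(-1.5) − 50·(-1.1)] / -3200 = -0.01250
|∇h| = √(-0.01000² + -0.01250²) = 0.01601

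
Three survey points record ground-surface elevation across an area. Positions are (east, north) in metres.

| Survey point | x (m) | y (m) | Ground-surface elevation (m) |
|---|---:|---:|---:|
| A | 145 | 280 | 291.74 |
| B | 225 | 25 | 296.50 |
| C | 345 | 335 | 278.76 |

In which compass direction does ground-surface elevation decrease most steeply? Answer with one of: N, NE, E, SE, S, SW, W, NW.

Differences from A: to B (Δx, Δy, Δh) = (80, -255, +4.76); to C = (200, 55, -12.98).
Determinant of the coordinate differences = 80·55 − 200·(-255) = 55400.
∂z/∂x = [(+4.76)·55 − (-12.98)·(-255)] / 55400 = -0.05502
∂z/∂y = [80·(-12.98) − 200·(+4.76)] / 55400 = -0.03593
Steepest decrease is along −∇f = (+0.05502 E, +0.03593 N) → northeast.

NE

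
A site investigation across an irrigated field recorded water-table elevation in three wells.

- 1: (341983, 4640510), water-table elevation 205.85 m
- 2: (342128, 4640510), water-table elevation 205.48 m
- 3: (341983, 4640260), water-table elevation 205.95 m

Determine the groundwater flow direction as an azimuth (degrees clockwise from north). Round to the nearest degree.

∂h/∂x = (205.48 − 205.85) / (342128 − 341983) = -0.002552
∂h/∂y = (205.95 − 205.85) / (4640260 − 4640510) = -0.0004000
Flow direction (−∇h) has components (+0.002552 E, +0.0004000 N).
Azimuth = atan2(E, N) = atan2(+0.002552, +0.0004000) = 81.1° ≈ 081°.

081°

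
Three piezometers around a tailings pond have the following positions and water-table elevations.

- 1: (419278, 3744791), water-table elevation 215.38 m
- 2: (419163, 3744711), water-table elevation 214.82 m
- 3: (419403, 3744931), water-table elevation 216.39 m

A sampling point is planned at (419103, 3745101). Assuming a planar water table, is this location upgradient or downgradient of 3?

upgradient

Differences from 1: to 2 (Δx, Δy, Δh) = (-115, -80, -0.56); to 3 = (125, 140, +1.01).
Determinant of the coordinate differences = (-115)·140 − 125·(-80) = -6100.
∂h/∂x = [(-0.56)·140 − (+1.01)·(-80)] / -6100 = -0.0003934
∂h/∂y = [(-115)·(+1.01) − 125·(-0.56)] / -6100 = +0.007566
Head at (419103, 3745101) = 215.38 + (-0.0003934)·(-175) + (+0.007566)·(310) = 217.79 m.
That is higher than the 216.39 m at 3, so the point is upgradient.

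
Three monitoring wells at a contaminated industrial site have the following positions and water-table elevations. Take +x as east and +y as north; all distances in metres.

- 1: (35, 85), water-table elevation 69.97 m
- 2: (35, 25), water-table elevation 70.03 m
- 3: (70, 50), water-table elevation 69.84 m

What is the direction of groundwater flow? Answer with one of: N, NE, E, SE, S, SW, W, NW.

Taking 1 as reference: 2−1 = (0, -60, +0.06); 3−1 = (35, -35, -0.13).
Determinant of the coordinate differences = 0·(-35) − 35·(-60) = 2100.
∂h/∂x = [(+0.06)·(-35) − (-0.13)·(-60)] / 2100 = -0.004714
∂h/∂y = [0·(-0.13) − 35·(+0.06)] / 2100 = -0.001000
Flow = −∇h = (+0.004714 east, +0.001000 north), which points east.

E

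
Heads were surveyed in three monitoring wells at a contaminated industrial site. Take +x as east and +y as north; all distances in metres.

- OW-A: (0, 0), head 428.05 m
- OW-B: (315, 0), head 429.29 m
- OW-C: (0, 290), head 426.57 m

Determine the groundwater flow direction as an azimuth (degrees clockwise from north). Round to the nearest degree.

322°

∂h/∂x = (429.29 − 428.05) / (315 − 0) = +0.003937
∂h/∂y = (426.57 − 428.05) / (290 − 0) = -0.005103
Flow direction (−∇h) has components (-0.003937 E, +0.005103 N).
Azimuth = atan2(E, N) = atan2(-0.003937, +0.005103) = 322.4° ≈ 322°.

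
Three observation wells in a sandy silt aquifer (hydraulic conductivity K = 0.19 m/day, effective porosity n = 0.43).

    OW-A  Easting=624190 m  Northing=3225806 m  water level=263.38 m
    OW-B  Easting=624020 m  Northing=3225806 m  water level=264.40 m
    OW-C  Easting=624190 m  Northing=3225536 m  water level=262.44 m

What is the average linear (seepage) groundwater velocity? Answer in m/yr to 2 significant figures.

∂h/∂x = (264.40 − 263.38) / (624020 − 624190) = -0.006000
∂h/∂y = (262.44 − 263.38) / (3225536 − 3225806) = +0.003481
|∇h| = √(-0.006000² + 0.003481²) = 0.006937
Seepage velocity v = K·i/n = 0.19 × 0.006937 / 0.43 = 0.003065 m/day = 1.119 m/yr.

1.1 m/yr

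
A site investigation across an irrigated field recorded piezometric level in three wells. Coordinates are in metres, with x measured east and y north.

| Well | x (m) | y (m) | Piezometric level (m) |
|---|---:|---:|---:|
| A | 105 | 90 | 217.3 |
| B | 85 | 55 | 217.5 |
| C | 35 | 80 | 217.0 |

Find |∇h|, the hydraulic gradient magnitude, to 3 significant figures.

0.0105

Differences from A: to B (Δx, Δy, Δh) = (-20, -35, +0.2); to C = (-70, -10, -0.3).
Determinant of the coordinate differences = (-20)·(-10) − (-70)·(-35) = -2250.
∂h/∂x = [(+0.2)·(-10) − (-0.3)·(-35)] / -2250 = +0.005556
∂h/∂y = [(-20)·(-0.3) − (-70)·(+0.2)] / -2250 = -0.008889
|∇h| = √(0.005556² + -0.008889²) = 0.01048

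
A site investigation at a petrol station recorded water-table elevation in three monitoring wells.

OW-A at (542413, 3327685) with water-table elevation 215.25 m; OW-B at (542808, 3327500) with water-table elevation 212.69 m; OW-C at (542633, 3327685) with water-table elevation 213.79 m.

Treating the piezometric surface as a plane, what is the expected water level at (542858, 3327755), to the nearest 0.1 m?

Differences from OW-A: to OW-B (Δx, Δy, Δh) = (395, -185, -2.56); to OW-C = (220, 0, -1.46).
Solve a·Δx + b·Δy = Δh: det = 395·0 − 220·(-185) = 40700.
∂h/∂x = [(-2.56)·0 − (-1.46)·(-185)] / 40700 = -0.006636
∂h/∂y = [395·(-1.46) − 220·(-2.56)] / 40700 = -0.0003317
h(542858, 3327755) = 215.25 + (-0.006636)·(445) + (-0.0003317)·(70) = 215.25 -2.953 -0.023 = 212.274 m.

212.3 m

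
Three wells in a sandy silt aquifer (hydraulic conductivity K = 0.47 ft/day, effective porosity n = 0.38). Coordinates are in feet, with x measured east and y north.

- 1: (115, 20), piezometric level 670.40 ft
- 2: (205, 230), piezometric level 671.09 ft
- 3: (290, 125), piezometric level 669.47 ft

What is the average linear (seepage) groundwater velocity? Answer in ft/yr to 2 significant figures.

Three-point gradient (reference 1): Δ to 2 = (90, 210, +0.69), Δ to 3 = (175, 105, -0.93).
∂h/∂x = -0.009808, ∂h/∂y = +0.007489 (det = -27300).
|∇h| = √(-0.009808² + 0.007489²) = 0.01234
Seepage velocity v = K·i/n = 0.47 × 0.01234 / 0.38 = 0.01526 ft/day = 5.574 ft/yr.

5.6 ft/yr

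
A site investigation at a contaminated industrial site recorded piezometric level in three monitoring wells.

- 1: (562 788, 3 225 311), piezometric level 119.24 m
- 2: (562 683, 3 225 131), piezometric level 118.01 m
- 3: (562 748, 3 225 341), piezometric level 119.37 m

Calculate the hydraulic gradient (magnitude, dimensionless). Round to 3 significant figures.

Taking 1 as reference: 2−1 = (-105, -180, -1.23); 3−1 = (-40, 30, +0.13).
Determinant of the coordinate differences = (-105)·30 − (-40)·(-180) = -10350.
∂h/∂x = [(-1.23)·30 − (+0.13)·(-180)] / -10350 = +0.001304
∂h/∂y = [(-105)·(+0.13) − (-40)·(-1.23)] / -10350 = +0.006072
|∇h| = √(0.001304² + 0.006072²) = 0.00621

0.00621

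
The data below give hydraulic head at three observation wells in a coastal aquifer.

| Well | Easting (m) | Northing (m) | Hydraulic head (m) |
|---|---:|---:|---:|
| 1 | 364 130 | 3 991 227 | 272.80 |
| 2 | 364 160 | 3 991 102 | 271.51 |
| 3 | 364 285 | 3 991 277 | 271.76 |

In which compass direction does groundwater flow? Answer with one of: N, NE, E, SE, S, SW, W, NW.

SE

Differences from 1: to 2 (Δx, Δy, Δh) = (30, -125, -1.29); to 3 = (155, 50, -1.04).
Solve a·Δx + b·Δy = Δh: det = 30·50 − 155·(-125) = 20875.
∂h/∂x = [(-1.29)·50 − (-1.04)·(-125)] / 20875 = -0.009317
∂h/∂y = [30·(-1.04) − 155·(-1.29)] / 20875 = +0.008084
Flow = −∇h = (+0.009317 east, -0.008084 north), which points southeast.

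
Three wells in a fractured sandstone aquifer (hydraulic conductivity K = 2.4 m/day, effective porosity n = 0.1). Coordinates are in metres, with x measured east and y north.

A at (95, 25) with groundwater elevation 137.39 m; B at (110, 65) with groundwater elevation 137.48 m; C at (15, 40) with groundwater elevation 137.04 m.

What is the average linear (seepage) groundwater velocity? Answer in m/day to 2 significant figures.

0.11 m/day

With h = a·x + b·y + c and A as origin, the differences give:
  15·a + 40·b = +0.09
  (-80)·a + 15·b = -0.35
Eliminate b (×15 and ×40, subtract): 3425·a = 15.350 → a = ∂h/∂x = +0.004482
Back-substitute: b = ∂h/∂y = +0.0005693.
|∇h| = √(0.004482² + 0.0005693²) = 0.004518
Seepage velocity v = K·i/n = 2.4 × 0.004518 / 0.1 = 0.1084 m/day.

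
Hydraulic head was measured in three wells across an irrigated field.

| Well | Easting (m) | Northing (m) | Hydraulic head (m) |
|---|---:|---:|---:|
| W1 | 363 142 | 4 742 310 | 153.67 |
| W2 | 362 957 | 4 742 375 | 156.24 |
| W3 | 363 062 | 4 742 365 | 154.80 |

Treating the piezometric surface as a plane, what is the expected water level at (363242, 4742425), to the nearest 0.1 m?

152.4 m

Differences from W1: to W2 (Δx, Δy, Δh) = (-185, 65, +2.57); to W3 = (-80, 55, +1.13).
Solve a·Δx + b·Δy = Δh: det = (-185)·55 − (-80)·65 = -4975.
∂h/∂x = [(+2.57)·55 − (+1.13)·65] / -4975 = -0.01365
∂h/∂y = [(-185)·(+1.13) − (-80)·(+2.57)] / -4975 = +0.0006935
h(363242, 4742425) = 153.67 + (-0.01365)·(100) + (+0.0006935)·(115) = 153.67 -1.365 +0.080 = 152.385 m.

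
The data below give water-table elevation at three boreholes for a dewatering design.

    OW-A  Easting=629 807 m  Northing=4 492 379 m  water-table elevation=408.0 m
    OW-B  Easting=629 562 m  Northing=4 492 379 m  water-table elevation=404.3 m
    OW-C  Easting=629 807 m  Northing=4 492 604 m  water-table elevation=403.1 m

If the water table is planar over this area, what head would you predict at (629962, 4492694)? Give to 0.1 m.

∂h/∂x = (404.3 − 408.0) / (629562 − 629807) = +0.01510
∂h/∂y = (403.1 − 408.0) / (4492604 − 4492379) = -0.02178
h(629962, 4492694) = 408.0 + (+0.01510)·(155) + (-0.02178)·(315) = 408.0 +2.341 -6.860 = 403.481 m.

403.5 m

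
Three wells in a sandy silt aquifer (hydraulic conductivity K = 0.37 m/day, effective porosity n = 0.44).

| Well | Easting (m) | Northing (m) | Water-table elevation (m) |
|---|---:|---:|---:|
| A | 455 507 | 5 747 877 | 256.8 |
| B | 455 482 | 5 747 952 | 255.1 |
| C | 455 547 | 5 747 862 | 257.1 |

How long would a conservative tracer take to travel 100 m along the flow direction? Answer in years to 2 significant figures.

With h = a·x + b·y + c and A as origin, the differences give:
  (-25)·a + 75·b = -1.7
  40·a + (-15)·b = +0.3
Eliminate b (×(-15) and ×75, subtract): -2625·a = 3.00 → a = ∂h/∂x = -0.001143
Back-substitute: b = ∂h/∂y = -0.02305.
|∇h| = √(-0.001143² + -0.02305²) = 0.02308
Seepage velocity v = K·i/n = 0.37 × 0.02308 / 0.44 = 0.01941 m/day.
t = 100 / 0.01941 = 5152 days = 14.1 years.

14 years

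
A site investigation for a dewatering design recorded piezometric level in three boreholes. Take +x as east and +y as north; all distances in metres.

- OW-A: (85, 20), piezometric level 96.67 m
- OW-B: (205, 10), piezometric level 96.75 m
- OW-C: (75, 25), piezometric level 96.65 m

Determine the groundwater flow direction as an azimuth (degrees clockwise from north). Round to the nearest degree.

Differences from OW-A: to OW-B (Δx, Δy, Δh) = (120, -10, +0.08); to OW-C = (-10, 5, -0.02).
Determinant of the coordinate differences = 120·5 − (-10)·(-10) = 500.
∂h/∂x = [(+0.08)·5 − (-0.02)·(-10)] / 500 = +0.0004000
∂h/∂y = [120·(-0.02) − (-10)·(+0.08)] / 500 = -0.003200
Flow direction (−∇h) has components (-0.0004000 E, +0.003200 N).
Azimuth = atan2(E, N) = atan2(-0.0004000, +0.003200) = 352.9° ≈ 353°.

353°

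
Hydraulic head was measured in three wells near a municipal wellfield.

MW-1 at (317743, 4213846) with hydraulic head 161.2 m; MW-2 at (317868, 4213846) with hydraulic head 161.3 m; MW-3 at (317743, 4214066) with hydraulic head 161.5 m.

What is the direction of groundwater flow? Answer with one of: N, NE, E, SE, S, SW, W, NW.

SW

∂h/∂x = (161.3 − 161.2) / (317868 − 317743) = +0.0008000
∂h/∂y = (161.5 − 161.2) / (4214066 − 4213846) = +0.001364
Flow = −∇h = (-0.0008000 east, -0.001364 north), which points southwest.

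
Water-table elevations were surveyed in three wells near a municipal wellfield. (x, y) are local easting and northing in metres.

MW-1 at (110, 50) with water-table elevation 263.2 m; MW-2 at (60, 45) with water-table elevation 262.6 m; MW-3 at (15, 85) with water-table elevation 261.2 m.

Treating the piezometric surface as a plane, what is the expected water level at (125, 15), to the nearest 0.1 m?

Taking MW-1 as reference: MW-2−MW-1 = (-50, -5, -0.6); MW-3−MW-1 = (-95, 35, -2.0).
Solve a·Δx + b·Δy = Δh: det = (-50)·35 − (-95)·(-5) = -2225.
∂h/∂x = [(-0.6)·35 − (-2.0)·(-5)] / -2225 = +0.01393
∂h/∂y = [(-50)·(-2.0) − (-95)·(-0.6)] / -2225 = -0.01933
h(125, 15) = 263.2 + (+0.01393)·(15) + (-0.01933)·(-35) = 263.2 +0.209 +0.676 = 264.085 m.

264.1 m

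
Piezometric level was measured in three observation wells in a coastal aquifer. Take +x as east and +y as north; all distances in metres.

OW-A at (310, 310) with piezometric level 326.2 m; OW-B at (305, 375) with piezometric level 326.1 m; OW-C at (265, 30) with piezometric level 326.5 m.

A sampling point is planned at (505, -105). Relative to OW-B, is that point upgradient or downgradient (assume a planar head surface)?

upgradient

Differences from OW-A: to OW-B (Δx, Δy, Δh) = (-5, 65, -0.1); to OW-C = (-45, -280, +0.3).
Determinant of the coordinate differences = (-5)·(-280) − (-45)·65 = 4325.
∂h/∂x = [(-0.1)·(-280) − (+0.3)·65] / 4325 = +0.001965
∂h/∂y = [(-5)·(+0.3) − (-45)·(-0.1)] / 4325 = -0.001387
Head at (505, -105) = 326.2 + (+0.001965)·(195) + (-0.001387)·(-415) = 327.16 m.
That is higher than the 326.1 m at OW-B, so the point is upgradient.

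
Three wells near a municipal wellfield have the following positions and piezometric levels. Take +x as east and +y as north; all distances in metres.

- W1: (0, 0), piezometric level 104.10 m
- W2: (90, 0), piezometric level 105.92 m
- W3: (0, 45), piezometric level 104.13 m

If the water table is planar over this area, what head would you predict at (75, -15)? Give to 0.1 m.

∂h/∂x = (105.92 − 104.10) / (90 − 0) = +0.02022
∂h/∂y = (104.13 − 104.10) / (45 − 0) = +0.0006667
h(75, -15) = 104.10 + (+0.02022)·(75) + (+0.0006667)·(-15) = 104.10 +1.517 -0.010 = 105.607 m.

105.6 m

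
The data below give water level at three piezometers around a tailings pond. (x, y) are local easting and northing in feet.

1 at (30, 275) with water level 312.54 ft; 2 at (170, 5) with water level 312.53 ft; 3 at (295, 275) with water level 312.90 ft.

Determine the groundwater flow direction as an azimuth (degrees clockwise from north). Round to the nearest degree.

241°

Differences from 1: to 2 (Δx, Δy, Δh) = (140, -270, -0.01); to 3 = (265, 0, +0.36).
Determinant of the coordinate differences = 140·0 − 265·(-270) = 71550.
∂h/∂x = [(-0.01)·0 − (+0.36)·(-270)] / 71550 = +0.001358
∂h/∂y = [140·(+0.36) − 265·(-0.01)] / 71550 = +0.0007414
Flow direction (−∇h) has components (-0.001358 E, -0.0007414 N).
Azimuth = atan2(E, N) = atan2(-0.001358, -0.0007414) = 241.4° ≈ 241°.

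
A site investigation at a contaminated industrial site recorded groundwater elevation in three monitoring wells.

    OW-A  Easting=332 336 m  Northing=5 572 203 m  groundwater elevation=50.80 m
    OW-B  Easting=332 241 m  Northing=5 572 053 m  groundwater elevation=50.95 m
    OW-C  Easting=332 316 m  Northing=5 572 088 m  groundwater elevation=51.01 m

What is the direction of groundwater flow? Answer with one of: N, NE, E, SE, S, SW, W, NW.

With h = a·x + b·y + c and OW-A as origin, the differences give:
  (-95)·a + (-150)·b = +0.15
  (-20)·a + (-115)·b = +0.21
Eliminate b (×(-115) and ×(-150), subtract): 7925·a = 14.250 → a = ∂h/∂x = +0.001798
Back-substitute: b = ∂h/∂y = -0.002139.
Flow = −∇h = (-0.001798 east, +0.002139 north), which points northwest.

NW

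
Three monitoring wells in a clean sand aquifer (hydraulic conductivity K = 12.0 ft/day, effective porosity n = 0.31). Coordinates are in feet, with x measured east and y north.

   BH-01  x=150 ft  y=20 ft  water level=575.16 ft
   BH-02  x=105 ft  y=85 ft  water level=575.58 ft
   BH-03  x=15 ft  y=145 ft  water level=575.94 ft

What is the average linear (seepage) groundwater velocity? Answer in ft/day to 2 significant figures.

0.27 ft/day

With h = a·x + b·y + c and BH-01 as origin, the differences give:
  (-45)·a + 65·b = +0.42
  (-135)·a + 125·b = +0.78
Eliminate b (×125 and ×65, subtract): 3150·a = 1.800 → a = ∂h/∂x = +0.0005714
Back-substitute: b = ∂h/∂y = +0.006857.
|∇h| = √(0.0005714² + 0.006857²) = 0.006881
Seepage velocity v = K·i/n = 12.0 × 0.006881 / 0.31 = 0.2664 ft/day.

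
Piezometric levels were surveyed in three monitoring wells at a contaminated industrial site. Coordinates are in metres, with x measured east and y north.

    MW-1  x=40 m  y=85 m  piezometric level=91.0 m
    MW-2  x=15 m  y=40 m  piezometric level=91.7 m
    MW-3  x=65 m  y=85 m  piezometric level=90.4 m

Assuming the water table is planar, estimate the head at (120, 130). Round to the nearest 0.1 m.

89.0 m

Differences from MW-1: to MW-2 (Δx, Δy, Δh) = (-25, -45, +0.7); to MW-3 = (25, 0, -0.6).
Solve a·Δx + b·Δy = Δh: det = (-25)·0 − 25·(-45) = 1125.
∂h/∂x = [(+0.7)·0 − (-0.6)·(-45)] / 1125 = -0.02400
∂h/∂y = [(-25)·(-0.6) − 25·(+0.7)] / 1125 = -0.002222
h(120, 130) = 91.0 + (-0.02400)·(80) + (-0.002222)·(45) = 91.0 -1.920 -0.100 = 88.980 m.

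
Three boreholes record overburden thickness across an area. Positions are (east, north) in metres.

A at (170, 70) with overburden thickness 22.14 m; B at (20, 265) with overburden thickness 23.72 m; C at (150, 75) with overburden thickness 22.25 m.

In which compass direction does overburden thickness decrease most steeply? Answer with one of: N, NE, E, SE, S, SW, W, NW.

Differences from A: to B (Δx, Δy, Δh) = (-150, 195, +1.58); to C = (-20, 5, +0.11).
Solve a·Δx + b·Δy = Δd: det = (-150)·5 − (-20)·195 = 3150.
∂d/∂x = [(+1.58)·5 − (+0.11)·195] / 3150 = -0.004302
∂d/∂y = [(-150)·(+0.11) − (-20)·(+1.58)] / 3150 = +0.004794
Steepest decrease is along −∇f = (+0.004302 E, -0.004794 N) → southeast.

SE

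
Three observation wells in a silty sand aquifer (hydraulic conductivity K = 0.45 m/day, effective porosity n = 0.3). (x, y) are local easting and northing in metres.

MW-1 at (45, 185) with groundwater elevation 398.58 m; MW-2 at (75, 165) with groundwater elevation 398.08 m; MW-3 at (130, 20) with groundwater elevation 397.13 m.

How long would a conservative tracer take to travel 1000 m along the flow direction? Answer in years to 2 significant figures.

Taking MW-1 as reference: MW-2−MW-1 = (30, -20, -0.50); MW-3−MW-1 = (85, -165, -1.45).
Determinant of the coordinate differences = 30·(-165) − 85·(-20) = -3250.
∂h/∂x = [(-0.50)·(-165) − (-1.45)·(-20)] / -3250 = -0.01646
∂h/∂y = [30·(-1.45) − 85·(-0.50)] / -3250 = +0.0003077
|∇h| = √(-0.01646² + 0.0003077²) = 0.01646
Seepage velocity v = K·i/n = 0.45 × 0.01646 / 0.3 = 0.02469 m/day.
t = 1000 / 0.02469 = 4.05e+04 days = 111 years.

110 years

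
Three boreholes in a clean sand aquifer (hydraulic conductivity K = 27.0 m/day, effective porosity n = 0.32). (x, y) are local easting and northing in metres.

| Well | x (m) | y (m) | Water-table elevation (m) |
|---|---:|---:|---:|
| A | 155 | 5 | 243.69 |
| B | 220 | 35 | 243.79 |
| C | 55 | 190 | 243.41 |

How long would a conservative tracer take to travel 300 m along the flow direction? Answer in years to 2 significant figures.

5.2 years

With h = a·x + b·y + c and A as origin, the differences give:
  65·a + 30·b = +0.10
  (-100)·a + 185·b = -0.28
Eliminate b (×185 and ×30, subtract): 15025·a = 26.900 → a = ∂h/∂x = +0.001790
Back-substitute: b = ∂h/∂y = -0.0005458.
|∇h| = √(0.001790² + -0.0005458²) = 0.001871
Seepage velocity v = K·i/n = 27.0 × 0.001871 / 0.32 = 0.1579 m/day.
t = 300 / 0.1579 = 1900 days = 5.2 years.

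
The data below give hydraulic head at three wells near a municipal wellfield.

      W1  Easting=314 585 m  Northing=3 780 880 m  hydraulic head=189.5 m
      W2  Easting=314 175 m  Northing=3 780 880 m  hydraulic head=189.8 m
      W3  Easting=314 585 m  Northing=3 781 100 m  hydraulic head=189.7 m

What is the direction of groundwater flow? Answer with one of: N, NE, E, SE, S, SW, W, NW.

SE

∂h/∂x = (189.8 − 189.5) / (314175 − 314585) = -0.0007317
∂h/∂y = (189.7 − 189.5) / (3781100 − 3780880) = +0.0009091
Flow = −∇h = (+0.0007317 east, -0.0009091 north), which points southeast.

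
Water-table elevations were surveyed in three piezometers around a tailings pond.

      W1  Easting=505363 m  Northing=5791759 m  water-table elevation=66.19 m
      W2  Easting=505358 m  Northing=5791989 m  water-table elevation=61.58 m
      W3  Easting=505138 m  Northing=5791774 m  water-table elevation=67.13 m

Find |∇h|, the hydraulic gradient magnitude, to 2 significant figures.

Differences from W1: to W2 (Δx, Δy, Δh) = (-5, 230, -4.61); to W3 = (-225, 15, +0.94).
Solve a·Δx + b·Δy = Δh: det = (-5)·15 − (-225)·230 = 51675.
∂h/∂x = [(-4.61)·15 − (+0.94)·230] / 51675 = -0.005522
∂h/∂y = [(-5)·(+0.94) − (-225)·(-4.61)] / 51675 = -0.02016
|∇h| = √(-0.005522² + -0.02016²) = 0.0209

0.021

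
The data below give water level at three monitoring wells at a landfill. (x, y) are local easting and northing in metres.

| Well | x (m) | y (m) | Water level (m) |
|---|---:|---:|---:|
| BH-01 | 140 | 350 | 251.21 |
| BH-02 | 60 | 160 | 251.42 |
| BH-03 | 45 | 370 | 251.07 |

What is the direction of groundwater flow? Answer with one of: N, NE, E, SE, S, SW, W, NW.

NW

With h = a·x + b·y + c and BH-01 as origin, the differences give:
  (-80)·a + (-190)·b = +0.21
  (-95)·a + 20·b = -0.14
Eliminate b (×20 and ×(-190), subtract): -19650·a = -22.400 → a = ∂h/∂x = +0.001140
Back-substitute: b = ∂h/∂y = -0.001585.
Flow = −∇h = (-0.001140 east, +0.001585 north), which points northwest.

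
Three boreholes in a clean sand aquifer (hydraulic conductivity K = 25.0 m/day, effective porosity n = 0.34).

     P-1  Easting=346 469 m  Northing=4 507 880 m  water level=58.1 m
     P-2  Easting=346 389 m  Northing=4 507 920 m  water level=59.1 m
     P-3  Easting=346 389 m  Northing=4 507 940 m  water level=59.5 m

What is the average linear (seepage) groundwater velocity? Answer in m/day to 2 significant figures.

1.5 m/day

Three-point gradient (reference P-1): Δ to P-2 = (-80, 40, +1.0), Δ to P-3 = (-80, 60, +1.4).
∂h/∂x = -0.002500, ∂h/∂y = +0.02000 (det = -1600).
|∇h| = √(-0.002500² + 0.02000²) = 0.02016
Seepage velocity v = K·i/n = 25.0 × 0.02016 / 0.34 = 1.482 m/day.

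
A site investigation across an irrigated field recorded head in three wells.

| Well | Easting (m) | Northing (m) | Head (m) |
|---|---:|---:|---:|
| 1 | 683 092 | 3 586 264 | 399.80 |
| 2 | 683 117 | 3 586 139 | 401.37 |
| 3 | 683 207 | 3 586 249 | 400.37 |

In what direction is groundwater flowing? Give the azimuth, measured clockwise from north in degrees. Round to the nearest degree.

Taking 1 as reference: 2−1 = (25, -125, +1.57); 3−1 = (115, -15, +0.57).
Solve a·Δx + b·Δy = Δh: det = 25·(-15) − 115·(-125) = 14000.
∂h/∂x = [(+1.57)·(-15) − (+0.57)·(-125)] / 14000 = +0.003407
∂h/∂y = [25·(+0.57) − 115·(+1.57)] / 14000 = -0.01188
Flow direction (−∇h) has components (-0.003407 E, +0.01188 N).
Azimuth = atan2(E, N) = atan2(-0.003407, +0.01188) = 344.0° ≈ 344°.

344°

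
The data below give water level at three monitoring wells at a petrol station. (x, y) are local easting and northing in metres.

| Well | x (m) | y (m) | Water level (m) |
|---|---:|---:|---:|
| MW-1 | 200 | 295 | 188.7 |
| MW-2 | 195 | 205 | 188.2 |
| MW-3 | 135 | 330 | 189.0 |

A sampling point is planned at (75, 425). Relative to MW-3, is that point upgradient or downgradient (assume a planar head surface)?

upgradient

Three-point gradient (reference MW-1): Δ to MW-2 = (-5, -90, -0.5), Δ to MW-3 = (-65, 35, +0.3).
∂h/∂x = -0.001577, ∂h/∂y = +0.005643 (det = -6025).
Head at (75, 425) = 188.7 + (-0.001577)·(-125) + (+0.005643)·(130) = 189.63 m.
That is higher than the 189.0 m at MW-3, so the point is upgradient.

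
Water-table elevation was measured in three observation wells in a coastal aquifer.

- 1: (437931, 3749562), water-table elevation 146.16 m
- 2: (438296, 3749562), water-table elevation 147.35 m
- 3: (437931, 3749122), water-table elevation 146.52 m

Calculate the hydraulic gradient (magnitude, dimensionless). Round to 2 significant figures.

∂h/∂x = (147.35 − 146.16) / (438296 − 437931) = +0.003260
∂h/∂y = (146.52 − 146.16) / (3749122 − 3749562) = -0.0008182
|∇h| = √(0.003260² + -0.0008182²) = 0.003361

0.0034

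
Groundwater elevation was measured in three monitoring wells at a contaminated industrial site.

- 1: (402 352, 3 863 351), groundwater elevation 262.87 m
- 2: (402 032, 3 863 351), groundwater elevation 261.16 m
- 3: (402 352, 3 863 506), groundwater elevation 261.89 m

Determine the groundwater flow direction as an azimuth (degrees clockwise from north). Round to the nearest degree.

∂h/∂x = (261.16 − 262.87) / (402032 − 402352) = +0.005344
∂h/∂y = (261.89 − 262.87) / (3863506 − 3863351) = -0.006323
Flow direction (−∇h) has components (-0.005344 E, +0.006323 N).
Azimuth = atan2(E, N) = atan2(-0.005344, +0.006323) = 319.8° ≈ 320°.

320°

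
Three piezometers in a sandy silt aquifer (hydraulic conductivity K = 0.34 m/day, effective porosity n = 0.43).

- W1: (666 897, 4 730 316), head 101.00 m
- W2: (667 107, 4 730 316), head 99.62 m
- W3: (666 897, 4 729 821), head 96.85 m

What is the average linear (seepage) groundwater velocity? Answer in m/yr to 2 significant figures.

3.1 m/yr

∂h/∂x = (99.62 − 101.00) / (667107 − 666897) = -0.006571
∂h/∂y = (96.85 − 101.00) / (4729821 − 4730316) = +0.008384
|∇h| = √(-0.006571² + 0.008384²) = 0.01065
Seepage velocity v = K·i/n = 0.34 × 0.01065 / 0.43 = 0.008421 m/day = 3.076 m/yr.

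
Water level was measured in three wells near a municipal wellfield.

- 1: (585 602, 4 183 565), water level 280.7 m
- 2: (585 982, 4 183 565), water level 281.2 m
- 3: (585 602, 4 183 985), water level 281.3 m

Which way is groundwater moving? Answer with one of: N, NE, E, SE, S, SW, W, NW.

∂h/∂x = (281.2 − 280.7) / (585982 − 585602) = +0.001316
∂h/∂y = (281.3 − 280.7) / (4183985 − 4183565) = +0.001429
Flow = −∇h = (-0.001316 east, -0.001429 north), which points southwest.

SW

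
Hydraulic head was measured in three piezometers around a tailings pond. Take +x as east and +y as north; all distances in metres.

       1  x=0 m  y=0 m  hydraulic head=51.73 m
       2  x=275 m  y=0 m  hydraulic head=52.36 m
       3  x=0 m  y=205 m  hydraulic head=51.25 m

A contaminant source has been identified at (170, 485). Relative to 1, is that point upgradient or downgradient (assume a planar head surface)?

downgradient

∂h/∂x = (52.36 − 51.73) / (275 − 0) = +0.002291
∂h/∂y = (51.25 − 51.73) / (205 − 0) = -0.002341
Head at (170, 485) = 51.73 + (+0.002291)·(170) + (-0.002341)·(485) = 50.98 m.
That is lower than the 51.73 m at 1, so the point is downgradient.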